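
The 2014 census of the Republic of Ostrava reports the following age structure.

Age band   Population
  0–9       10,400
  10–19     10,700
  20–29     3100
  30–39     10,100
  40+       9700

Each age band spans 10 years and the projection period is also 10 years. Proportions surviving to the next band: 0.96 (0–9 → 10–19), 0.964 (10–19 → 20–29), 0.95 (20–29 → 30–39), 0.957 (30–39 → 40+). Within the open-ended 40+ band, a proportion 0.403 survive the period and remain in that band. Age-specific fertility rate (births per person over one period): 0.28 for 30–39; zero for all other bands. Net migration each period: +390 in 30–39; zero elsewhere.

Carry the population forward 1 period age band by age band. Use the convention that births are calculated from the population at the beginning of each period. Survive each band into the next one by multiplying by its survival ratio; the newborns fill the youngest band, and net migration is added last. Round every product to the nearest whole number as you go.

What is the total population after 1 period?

Period 1.
Births: 10100 * 0.28 = 2828
10–19: 10400 * 0.96 = 9984
20–29: 10700 * 0.964 = 10315
30–39: 3100 * 0.95 = 2945
40+: 10100 * 0.957 + 9700 * 0.403 = 9666 + 3909 = 13575
Net migration: 30–39 + 390 → 3335
End of period: [2828, 9984, 10315, 3335, 13575]
Total after period 1: 2828 + 9984 + 10315 + 3335 + 13575 = 40037

40037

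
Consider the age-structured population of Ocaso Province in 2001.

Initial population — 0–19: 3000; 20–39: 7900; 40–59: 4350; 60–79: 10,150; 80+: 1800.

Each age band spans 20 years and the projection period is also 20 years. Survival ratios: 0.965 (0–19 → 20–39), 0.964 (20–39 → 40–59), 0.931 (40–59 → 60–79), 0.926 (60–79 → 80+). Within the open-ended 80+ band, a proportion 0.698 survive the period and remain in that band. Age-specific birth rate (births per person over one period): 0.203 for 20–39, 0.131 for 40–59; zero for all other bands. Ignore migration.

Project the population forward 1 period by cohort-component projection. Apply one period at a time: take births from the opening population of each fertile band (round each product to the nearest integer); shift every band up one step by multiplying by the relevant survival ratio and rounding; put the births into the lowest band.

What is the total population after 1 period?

Call the groups 1 to 5, youngest first.
Period 1:
Births: 7900 * 0.203 = 1604, 4350 * 0.131 = 570 — total 2174
Group 2: 3000 * 0.965 = 2895
Group 3: 7900 * 0.964 = 7616
Group 4: 4350 * 0.931 = 4050
Group 5: 10150 * 0.926 + 1800 * 0.698 = 9399 + 1256 = 10655
→ [2174, 2895, 7616, 4050, 10655]
Total after period 1: 2174 + 2895 + 7616 + 4050 + 10655 = 27390

27390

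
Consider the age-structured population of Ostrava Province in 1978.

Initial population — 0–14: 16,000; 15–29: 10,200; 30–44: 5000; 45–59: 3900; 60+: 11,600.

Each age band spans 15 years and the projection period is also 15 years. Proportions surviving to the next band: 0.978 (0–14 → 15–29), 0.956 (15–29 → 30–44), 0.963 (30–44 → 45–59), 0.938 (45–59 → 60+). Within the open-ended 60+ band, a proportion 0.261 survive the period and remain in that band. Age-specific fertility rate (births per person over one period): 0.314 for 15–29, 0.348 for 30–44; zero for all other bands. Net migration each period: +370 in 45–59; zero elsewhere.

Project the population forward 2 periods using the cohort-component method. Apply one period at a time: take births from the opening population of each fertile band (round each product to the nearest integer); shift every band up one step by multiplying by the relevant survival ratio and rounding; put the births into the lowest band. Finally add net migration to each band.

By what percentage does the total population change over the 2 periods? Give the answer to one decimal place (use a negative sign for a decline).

— Period 1 —
Births: 10200 × 0.314 = 3203 ; 5000 × 0.348 = 1740 → 4943
15–29: 16000 × 0.978 = 15648
30–44: 10200 × 0.956 = 9751
45–59: 5000 × 0.963 = 4815
60+: 3900 × 0.938 + 11600 × 0.261 = 3658 + 3028 = 6686
Net migration: 45–59 + 370 → 5185
Population now: 0–14=4943, 15–29=15648, 30–44=9751, 45–59=5185, 60+=6686
— Period 2 —
Births: 15648 × 0.314 = 4913 ; 9751 × 0.348 = 3393 → 8306
15–29: 4943 × 0.978 = 4834
30–44: 15648 × 0.956 = 14959
45–59: 9751 × 0.963 = 9390
60+: 5185 × 0.938 + 6686 × 0.261 = 4864 + 1745 = 6609
Net migration: 45–59 + 370 → 9760
Population now: 0–14=8306, 15–29=4834, 30–44=14959, 45–59=9760, 60+=6609
Total: 46700 → 44468; change = -2232; percentage change = -4.8%

-4.8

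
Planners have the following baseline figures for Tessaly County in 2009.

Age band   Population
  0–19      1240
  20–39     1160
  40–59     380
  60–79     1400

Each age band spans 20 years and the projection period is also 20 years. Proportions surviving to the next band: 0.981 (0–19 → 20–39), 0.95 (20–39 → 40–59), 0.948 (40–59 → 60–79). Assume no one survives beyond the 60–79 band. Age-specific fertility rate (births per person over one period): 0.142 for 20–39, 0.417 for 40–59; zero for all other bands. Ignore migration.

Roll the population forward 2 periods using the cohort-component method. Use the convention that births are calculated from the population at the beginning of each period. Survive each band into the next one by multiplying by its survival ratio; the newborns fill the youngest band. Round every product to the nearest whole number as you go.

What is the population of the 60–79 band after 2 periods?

1045

Call the bands 1 to 4, youngest first.
Period 1.
Births: 1160 × 0.142 = 165 ; 380 × 0.417 = 158 ⇒ total 323
Band 2: 1240 × 0.981 = 1216
Band 3: 1160 × 0.95 = 1102
Band 4: 380 × 0.948 = 360
→ [323, 1216, 1102, 360]
Period 2.
Births: 1216 × 0.142 = 173 ; 1102 × 0.417 = 460 ⇒ total 633
Band 2: 323 × 0.981 = 317
Band 3: 1216 × 0.95 = 1155
Band 4: 1102 × 0.948 = 1045
→ [633, 317, 1155, 1045]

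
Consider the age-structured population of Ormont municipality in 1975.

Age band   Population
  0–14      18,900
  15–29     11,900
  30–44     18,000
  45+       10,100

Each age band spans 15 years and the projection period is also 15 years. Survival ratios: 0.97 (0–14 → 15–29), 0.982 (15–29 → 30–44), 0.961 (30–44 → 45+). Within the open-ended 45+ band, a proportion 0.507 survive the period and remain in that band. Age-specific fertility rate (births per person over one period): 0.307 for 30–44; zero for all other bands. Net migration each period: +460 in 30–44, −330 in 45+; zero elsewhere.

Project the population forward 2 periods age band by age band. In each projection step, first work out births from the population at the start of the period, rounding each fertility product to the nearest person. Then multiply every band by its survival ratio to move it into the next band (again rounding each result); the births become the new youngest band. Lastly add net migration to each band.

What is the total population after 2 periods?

50093

After projecting period 1:
Births: 18000 × 0.307 = 5526
15–29: 18900 × 0.97 = 18333
30–44: 11900 × 0.982 = 11686
45+: 18000 × 0.961 + 10100 × 0.507 = 17298 + 5121 = 22419
Net migration: 30–44 + 460 → 12146; 45+ − 330 → 22089
Population now: 0–14=5526, 15–29=18333, 30–44=12146, 45+=22089
After projecting period 2:
Births: 12146 × 0.307 = 3729
15–29: 5526 × 0.97 = 5360
30–44: 18333 × 0.982 = 18003
45+: 12146 × 0.961 + 22089 × 0.507 = 11672 + 11199 = 22871
Net migration: 30–44 + 460 → 18463; 45+ − 330 → 22541
Population now: 0–14=3729, 15–29=5360, 30–44=18463, 45+=22541
Total after period 2: 3729 + 5360 + 18463 + 22541 = 50093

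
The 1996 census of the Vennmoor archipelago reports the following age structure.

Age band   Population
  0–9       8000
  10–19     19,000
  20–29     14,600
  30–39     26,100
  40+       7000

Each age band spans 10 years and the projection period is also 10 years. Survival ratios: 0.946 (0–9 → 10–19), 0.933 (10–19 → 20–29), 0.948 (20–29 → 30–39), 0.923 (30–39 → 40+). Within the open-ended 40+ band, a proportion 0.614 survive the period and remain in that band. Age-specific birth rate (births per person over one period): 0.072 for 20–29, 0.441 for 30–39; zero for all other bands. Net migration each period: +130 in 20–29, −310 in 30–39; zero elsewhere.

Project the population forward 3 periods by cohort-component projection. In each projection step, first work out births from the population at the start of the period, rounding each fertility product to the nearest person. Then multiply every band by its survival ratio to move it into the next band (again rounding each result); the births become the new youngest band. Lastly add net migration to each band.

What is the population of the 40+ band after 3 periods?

33708

Let group 1 be 0–9 through group 5 = 40+.
Period 1.
Births: 14600 * 0.072 = 1051  |  26100 * 0.441 = 11510 → total 12561
Group 2: 8000 * 0.946 = 7568
Group 3: 19000 * 0.933 = 17727
Group 4: 14600 * 0.948 = 13841
Group 5: 26100 * 0.923 + 7000 * 0.614 = 24090 + 4298 = 28388
Net migration: Group 3 + 130 → 17857; Group 4 − 310 → 13531
Giving 12561 / 7568 / 17857 / 13531 / 28388.
Period 2.
Births: 17857 * 0.072 = 1286  |  13531 * 0.441 = 5967 → total 7253
Group 2: 12561 * 0.946 = 11883
Group 3: 7568 * 0.933 = 7061
Group 4: 17857 * 0.948 = 16928
Group 5: 13531 * 0.923 + 28388 * 0.614 = 12489 + 17430 = 29919
Net migration: Group 3 + 130 → 7191; Group 4 − 310 → 16618
Giving 7253 / 11883 / 7191 / 16618 / 29919.
Period 3.
Births: 7191 * 0.072 = 518  |  16618 * 0.441 = 7329 → total 7847
Group 2: 7253 * 0.946 = 6861
Group 3: 11883 * 0.933 = 11087
Group 4: 7191 * 0.948 = 6817
Group 5: 16618 * 0.923 + 29919 * 0.614 = 15338 + 18370 = 33708
Net migration: Group 3 + 130 → 11217; Group 4 − 310 → 6507
Giving 7847 / 6861 / 11217 / 6507 / 33708.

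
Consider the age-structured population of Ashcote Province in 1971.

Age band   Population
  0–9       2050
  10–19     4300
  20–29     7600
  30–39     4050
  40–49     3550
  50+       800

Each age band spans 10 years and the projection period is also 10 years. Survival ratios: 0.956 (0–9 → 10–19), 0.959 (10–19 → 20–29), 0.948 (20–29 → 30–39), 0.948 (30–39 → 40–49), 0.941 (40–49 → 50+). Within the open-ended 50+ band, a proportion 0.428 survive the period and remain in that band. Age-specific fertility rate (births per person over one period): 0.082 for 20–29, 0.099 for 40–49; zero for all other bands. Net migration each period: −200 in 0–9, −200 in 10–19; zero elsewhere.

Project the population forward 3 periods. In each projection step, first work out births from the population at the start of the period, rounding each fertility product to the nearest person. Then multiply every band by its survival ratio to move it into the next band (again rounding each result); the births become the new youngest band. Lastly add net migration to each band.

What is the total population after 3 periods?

Call the groups 1 to 6, youngest first.
Period 1.
Births: 7600 × 0.082 = 623  |  3550 × 0.099 = 351 ⇒ total 974
Group 2: 2050 × 0.956 = 1960
Group 3: 4300 × 0.959 = 4124
Group 4: 7600 × 0.948 = 7205
Group 5: 4050 × 0.948 = 3839
Group 6: 3550 × 0.941 + 800 × 0.428 = 3341 + 342 = 3683
Net migration: Group 1 − 200 → 774; Group 2 − 200 → 1760
End of period: [774, 1760, 4124, 7205, 3839, 3683]
Period 2.
Births: 4124 × 0.082 = 338  |  3839 × 0.099 = 380 ⇒ total 718
Group 2: 774 × 0.956 = 740
Group 3: 1760 × 0.959 = 1688
Group 4: 4124 × 0.948 = 3910
Group 5: 7205 × 0.948 = 6830
Group 6: 3839 × 0.941 + 3683 × 0.428 = 3612 + 1576 = 5188
Net migration: Group 1 − 200 → 518; Group 2 − 200 → 540
End of period: [518, 540, 1688, 3910, 6830, 5188]
Period 3.
Births: 1688 × 0.082 = 138  |  6830 × 0.099 = 676 ⇒ total 814
Group 2: 518 × 0.956 = 495
Group 3: 540 × 0.959 = 518
Group 4: 1688 × 0.948 = 1600
Group 5: 3910 × 0.948 = 3707
Group 6: 6830 × 0.941 + 5188 × 0.428 = 6427 + 2220 = 8647
Net migration: Group 1 − 200 → 614; Group 2 − 200 → 295
End of period: [614, 295, 518, 1600, 3707, 8647]
Total after period 3: 614 + 295 + 518 + 1600 + 3707 + 8647 = 15381

15381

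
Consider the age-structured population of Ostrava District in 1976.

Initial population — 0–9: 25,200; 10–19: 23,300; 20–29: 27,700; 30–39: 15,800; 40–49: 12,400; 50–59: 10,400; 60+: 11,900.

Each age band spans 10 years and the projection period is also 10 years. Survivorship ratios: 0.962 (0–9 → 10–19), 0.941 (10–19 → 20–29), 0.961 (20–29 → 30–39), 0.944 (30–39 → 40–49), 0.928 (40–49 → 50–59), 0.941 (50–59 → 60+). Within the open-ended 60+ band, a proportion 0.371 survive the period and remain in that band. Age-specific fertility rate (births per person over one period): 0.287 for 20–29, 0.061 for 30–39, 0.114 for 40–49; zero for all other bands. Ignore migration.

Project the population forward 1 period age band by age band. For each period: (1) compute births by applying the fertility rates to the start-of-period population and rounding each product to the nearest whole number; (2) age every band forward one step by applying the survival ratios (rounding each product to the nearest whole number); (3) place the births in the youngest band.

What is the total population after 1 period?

123738

Call the groups 1 to 7, youngest first.
— Period 1 —
Births: 27700 × 0.287 = 7950, 15800 × 0.061 = 964, 12400 × 0.114 = 1414 — total 10328
Group 2: 25200 × 0.962 = 24242
Group 3: 23300 × 0.941 = 21925
Group 4: 27700 × 0.961 = 26620
Group 5: 15800 × 0.944 = 14915
Group 6: 12400 × 0.928 = 11507
Group 7: 10400 × 0.941 + 11900 × 0.371 = 9786 + 4415 = 14201
End of period: [10328, 24242, 21925, 26620, 14915, 11507, 14201]
Total after period 1: 10328 + 24242 + 21925 + 26620 + 14915 + 11507 + 14201 = 123738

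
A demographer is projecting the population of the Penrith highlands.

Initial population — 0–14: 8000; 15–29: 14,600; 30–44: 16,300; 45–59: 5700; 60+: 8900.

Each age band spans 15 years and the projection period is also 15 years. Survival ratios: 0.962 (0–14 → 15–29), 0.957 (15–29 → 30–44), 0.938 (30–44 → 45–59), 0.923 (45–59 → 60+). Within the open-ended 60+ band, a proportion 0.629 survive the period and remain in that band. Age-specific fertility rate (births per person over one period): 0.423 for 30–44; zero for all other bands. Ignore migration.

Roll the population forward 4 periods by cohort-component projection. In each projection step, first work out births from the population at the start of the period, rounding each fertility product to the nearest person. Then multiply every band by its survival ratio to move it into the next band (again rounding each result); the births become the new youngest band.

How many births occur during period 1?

6895

Period 1:
Births: 16300 × 0.423 = 6895
15–29: 8000 × 0.962 = 7696
30–44: 14600 × 0.957 = 13972
45–59: 16300 × 0.938 = 15289
60+: 5700 × 0.923 + 8900 × 0.629 = 5261 + 5598 = 10859
Giving 6895 / 7696 / 13972 / 15289 / 10859.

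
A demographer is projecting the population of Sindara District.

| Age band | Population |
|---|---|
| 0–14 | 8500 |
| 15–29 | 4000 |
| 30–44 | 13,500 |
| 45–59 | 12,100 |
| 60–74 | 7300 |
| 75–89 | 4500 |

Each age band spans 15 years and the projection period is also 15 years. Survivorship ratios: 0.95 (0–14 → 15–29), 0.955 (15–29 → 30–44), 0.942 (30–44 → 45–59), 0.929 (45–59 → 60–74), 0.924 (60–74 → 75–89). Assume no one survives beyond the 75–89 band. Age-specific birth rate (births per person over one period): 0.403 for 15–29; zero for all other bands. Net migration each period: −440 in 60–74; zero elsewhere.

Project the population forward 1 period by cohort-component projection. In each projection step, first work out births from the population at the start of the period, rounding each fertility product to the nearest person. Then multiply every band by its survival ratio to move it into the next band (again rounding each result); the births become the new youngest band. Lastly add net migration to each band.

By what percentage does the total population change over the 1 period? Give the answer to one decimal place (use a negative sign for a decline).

-12.3

[period 1]
Births: 4000 × 0.403 = 1612
15–29: 8500 × 0.95 = 8075
30–44: 4000 × 0.955 = 3820
45–59: 13500 × 0.942 = 12717
60–74: 12100 × 0.929 = 11241
75–89: 7300 × 0.924 = 6745
Net migration: 60–74 − 440 → 10801
End of period: [1612, 8075, 3820, 12717, 10801, 6745]
Total: 49900 → 43770; change = -6130; percentage change = -12.3%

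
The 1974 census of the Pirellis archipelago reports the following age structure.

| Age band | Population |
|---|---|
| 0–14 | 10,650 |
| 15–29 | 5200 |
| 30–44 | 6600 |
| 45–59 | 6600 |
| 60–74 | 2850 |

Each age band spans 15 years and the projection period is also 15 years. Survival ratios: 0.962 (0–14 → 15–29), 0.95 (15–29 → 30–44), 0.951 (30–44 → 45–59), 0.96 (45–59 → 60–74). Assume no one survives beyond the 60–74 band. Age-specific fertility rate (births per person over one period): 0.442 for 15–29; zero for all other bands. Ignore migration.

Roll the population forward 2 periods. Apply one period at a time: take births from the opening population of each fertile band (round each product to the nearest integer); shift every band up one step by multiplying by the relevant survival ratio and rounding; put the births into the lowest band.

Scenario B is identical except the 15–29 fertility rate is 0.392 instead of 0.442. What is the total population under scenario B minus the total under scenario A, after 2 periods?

Period 1.
Births: 5200 × 0.442 = 2298
15–29: 10650 × 0.962 = 10245
30–44: 5200 × 0.95 = 4940
45–59: 6600 × 0.951 = 6277
60–74: 6600 × 0.96 = 6336
End of period: [2298, 10245, 4940, 6277, 6336]
Period 2.
Births: 10245 × 0.442 = 4528
15–29: 2298 × 0.962 = 2211
30–44: 10245 × 0.95 = 9733
45–59: 4940 × 0.951 = 4698
60–74: 6277 × 0.96 = 6026
End of period: [4528, 2211, 9733, 4698, 6026]
Scenario A total after 2 periods: 27196
Scenario B projection —
Period 1.
Births: 5200 × 0.392 = 2038
15–29: 10650 × 0.962 = 10245
30–44: 5200 × 0.95 = 4940
45–59: 6600 × 0.951 = 6277
60–74: 6600 × 0.96 = 6336
End of period: [2038, 10245, 4940, 6277, 6336]
Period 2.
Births: 10245 × 0.392 = 4016
15–29: 2038 × 0.962 = 1961
30–44: 10245 × 0.95 = 9733
45–59: 4940 × 0.951 = 4698
60–74: 6277 × 0.96 = 6026
End of period: [4016, 1961, 9733, 4698, 6026]
Scenario B total after 2 periods: 26434
Difference B − A = 26434 − 27196 = -762

-762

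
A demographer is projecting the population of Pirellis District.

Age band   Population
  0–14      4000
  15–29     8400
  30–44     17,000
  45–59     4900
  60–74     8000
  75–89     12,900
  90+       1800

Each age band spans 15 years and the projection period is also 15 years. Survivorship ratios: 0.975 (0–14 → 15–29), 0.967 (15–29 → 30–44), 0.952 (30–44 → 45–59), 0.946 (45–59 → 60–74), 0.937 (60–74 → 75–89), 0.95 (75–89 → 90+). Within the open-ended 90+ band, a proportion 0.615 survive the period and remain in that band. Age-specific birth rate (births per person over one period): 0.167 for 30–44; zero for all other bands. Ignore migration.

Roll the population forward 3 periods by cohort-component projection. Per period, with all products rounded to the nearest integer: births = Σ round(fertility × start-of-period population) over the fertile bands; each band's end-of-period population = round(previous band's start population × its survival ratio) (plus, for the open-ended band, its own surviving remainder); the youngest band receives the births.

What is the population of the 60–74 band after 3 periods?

7315

Numbering the groups 1..7 from youngest to oldest:
Period 1.
Births: 17000 * 0.167 = 2839
Group 2: 4000 * 0.975 = 3900
Group 3: 8400 * 0.967 = 8123
Group 4: 17000 * 0.952 = 16184
Group 5: 4900 * 0.946 = 4635
Group 6: 8000 * 0.937 = 7496
Group 7: 12900 * 0.95 + 1800 * 0.615 = 12255 + 1107 = 13362
→ [2839, 3900, 8123, 16184, 4635, 7496, 13362]
Period 2.
Births: 8123 * 0.167 = 1357
Group 2: 2839 * 0.975 = 2768
Group 3: 3900 * 0.967 = 3771
Group 4: 8123 * 0.952 = 7733
Group 5: 16184 * 0.946 = 15310
Group 6: 4635 * 0.937 = 4343
Group 7: 7496 * 0.95 + 13362 * 0.615 = 7121 + 8218 = 15339
→ [1357, 2768, 3771, 7733, 15310, 4343, 15339]
Period 3.
Births: 3771 * 0.167 = 630
Group 2: 1357 * 0.975 = 1323
Group 3: 2768 * 0.967 = 2677
Group 4: 3771 * 0.952 = 3590
Group 5: 7733 * 0.946 = 7315
Group 6: 15310 * 0.937 = 14345
Group 7: 4343 * 0.95 + 15339 * 0.615 = 4126 + 9433 = 13559
→ [630, 1323, 2677, 3590, 7315, 14345, 13559]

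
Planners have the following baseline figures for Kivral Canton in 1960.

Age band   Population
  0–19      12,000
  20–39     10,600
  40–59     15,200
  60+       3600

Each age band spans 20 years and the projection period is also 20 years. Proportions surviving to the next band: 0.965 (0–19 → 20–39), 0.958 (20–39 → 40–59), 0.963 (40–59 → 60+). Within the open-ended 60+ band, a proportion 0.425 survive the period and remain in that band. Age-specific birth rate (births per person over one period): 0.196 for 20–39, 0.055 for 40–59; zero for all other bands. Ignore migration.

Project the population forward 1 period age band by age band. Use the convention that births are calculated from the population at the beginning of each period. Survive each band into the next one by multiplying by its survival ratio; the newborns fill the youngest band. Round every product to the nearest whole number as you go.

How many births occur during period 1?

(Bands numbered youngest = 1 to oldest = 4.)
Period 1.
Births: 10600 × 0.196 = 2078 ; 15200 × 0.055 = 836 — total 2914
Band 2: 12000 × 0.965 = 11580
Band 3: 10600 × 0.958 = 10155
Band 4: 15200 × 0.963 + 3600 × 0.425 = 14638 + 1530 = 16168
→ [2914, 11580, 10155, 16168]

2914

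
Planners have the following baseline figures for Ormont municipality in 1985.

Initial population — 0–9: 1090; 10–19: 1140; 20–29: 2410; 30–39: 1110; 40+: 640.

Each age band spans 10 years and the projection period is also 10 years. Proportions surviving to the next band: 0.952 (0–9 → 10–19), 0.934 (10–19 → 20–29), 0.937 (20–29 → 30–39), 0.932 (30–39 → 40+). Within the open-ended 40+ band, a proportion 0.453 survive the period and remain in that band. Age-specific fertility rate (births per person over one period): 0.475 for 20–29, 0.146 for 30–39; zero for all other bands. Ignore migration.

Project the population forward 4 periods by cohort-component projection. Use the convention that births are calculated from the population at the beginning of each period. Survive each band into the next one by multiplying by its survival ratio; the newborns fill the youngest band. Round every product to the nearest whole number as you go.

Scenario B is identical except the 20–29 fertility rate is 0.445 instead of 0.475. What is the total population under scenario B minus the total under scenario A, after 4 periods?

-181

Period 1:
Births: 2410 * 0.475 = 1145  |  1110 * 0.146 = 162 ⇒ total 1307
10–19: 1090 * 0.952 = 1038
20–29: 1140 * 0.934 = 1065
30–39: 2410 * 0.937 = 2258
40+: 1110 * 0.932 + 640 * 0.453 = 1035 + 290 = 1325
→ [1307, 1038, 1065, 2258, 1325]
Period 2:
Births: 1065 * 0.475 = 506  |  2258 * 0.146 = 330 ⇒ total 836
10–19: 1307 * 0.952 = 1244
20–29: 1038 * 0.934 = 969
30–39: 1065 * 0.937 = 998
40+: 2258 * 0.932 + 1325 * 0.453 = 2104 + 600 = 2704
→ [836, 1244, 969, 998, 2704]
Period 3:
Births: 969 * 0.475 = 460  |  998 * 0.146 = 146 ⇒ total 606
10–19: 836 * 0.952 = 796
20–29: 1244 * 0.934 = 1162
30–39: 969 * 0.937 = 908
40+: 998 * 0.932 + 2704 * 0.453 = 930 + 1225 = 2155
→ [606, 796, 1162, 908, 2155]
Period 4:
Births: 1162 * 0.475 = 552  |  908 * 0.146 = 133 ⇒ total 685
10–19: 606 * 0.952 = 577
20–29: 796 * 0.934 = 743
30–39: 1162 * 0.937 = 1089
40+: 908 * 0.932 + 2155 * 0.453 = 846 + 976 = 1822
→ [685, 577, 743, 1089, 1822]
Scenario A total after 4 periods: 4916
Scenario B projection —
Period 1:
Births: 2410 * 0.445 = 1072  |  1110 * 0.146 = 162 ⇒ total 1234
10–19: 1090 * 0.952 = 1038
20–29: 1140 * 0.934 = 1065
30–39: 2410 * 0.937 = 2258
40+: 1110 * 0.932 + 640 * 0.453 = 1035 + 290 = 1325
→ [1234, 1038, 1065, 2258, 1325]
Period 2:
Births: 1065 * 0.445 = 474  |  2258 * 0.146 = 330 ⇒ total 804
10–19: 1234 * 0.952 = 1175
20–29: 1038 * 0.934 = 969
30–39: 1065 * 0.937 = 998
40+: 2258 * 0.932 + 1325 * 0.453 = 2104 + 600 = 2704
→ [804, 1175, 969, 998, 2704]
Period 3:
Births: 969 * 0.445 = 431  |  998 * 0.146 = 146 ⇒ total 577
10–19: 804 * 0.952 = 765
20–29: 1175 * 0.934 = 1097
30–39: 969 * 0.937 = 908
40+: 998 * 0.932 + 2704 * 0.453 = 930 + 1225 = 2155
→ [577, 765, 1097, 908, 2155]
Period 4:
Births: 1097 * 0.445 = 488  |  908 * 0.146 = 133 ⇒ total 621
10–19: 577 * 0.952 = 549
20–29: 765 * 0.934 = 715
30–39: 1097 * 0.937 = 1028
40+: 908 * 0.932 + 2155 * 0.453 = 846 + 976 = 1822
→ [621, 549, 715, 1028, 1822]
Scenario B total after 4 periods: 4735
Difference B − A = 4735 − 4916 = -181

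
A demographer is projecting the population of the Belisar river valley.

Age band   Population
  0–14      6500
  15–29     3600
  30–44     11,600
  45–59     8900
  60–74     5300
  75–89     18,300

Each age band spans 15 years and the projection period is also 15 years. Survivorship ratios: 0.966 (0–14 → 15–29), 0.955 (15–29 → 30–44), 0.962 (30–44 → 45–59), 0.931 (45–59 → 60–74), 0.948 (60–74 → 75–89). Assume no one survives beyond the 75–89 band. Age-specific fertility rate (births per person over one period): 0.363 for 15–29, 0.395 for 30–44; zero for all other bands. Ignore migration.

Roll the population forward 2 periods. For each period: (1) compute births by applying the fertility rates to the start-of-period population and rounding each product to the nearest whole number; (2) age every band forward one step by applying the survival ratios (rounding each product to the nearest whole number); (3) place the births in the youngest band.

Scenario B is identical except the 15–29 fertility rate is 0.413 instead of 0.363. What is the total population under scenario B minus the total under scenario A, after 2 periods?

488

— Period 1 —
Births: 3600 × 0.363 = 1307 ; 11600 × 0.395 = 4582 ⇒ total 5889
15–29: 6500 × 0.966 = 6279
30–44: 3600 × 0.955 = 3438
45–59: 11600 × 0.962 = 11159
60–74: 8900 × 0.931 = 8286
75–89: 5300 × 0.948 = 5024
End of period: [5889, 6279, 3438, 11159, 8286, 5024]
— Period 2 —
Births: 6279 × 0.363 = 2279 ; 3438 × 0.395 = 1358 ⇒ total 3637
15–29: 5889 × 0.966 = 5689
30–44: 6279 × 0.955 = 5996
45–59: 3438 × 0.962 = 3307
60–74: 11159 × 0.931 = 10389
75–89: 8286 × 0.948 = 7855
End of period: [3637, 5689, 5996, 3307, 10389, 7855]
Scenario A total after 2 periods: 36873
Scenario B projection —
— Period 1 —
Births: 3600 × 0.413 = 1487 ; 11600 × 0.395 = 4582 ⇒ total 6069
15–29: 6500 × 0.966 = 6279
30–44: 3600 × 0.955 = 3438
45–59: 11600 × 0.962 = 11159
60–74: 8900 × 0.931 = 8286
75–89: 5300 × 0.948 = 5024
End of period: [6069, 6279, 3438, 11159, 8286, 5024]
— Period 2 —
Births: 6279 × 0.413 = 2593 ; 3438 × 0.395 = 1358 ⇒ total 3951
15–29: 6069 × 0.966 = 5863
30–44: 6279 × 0.955 = 5996
45–59: 3438 × 0.962 = 3307
60–74: 11159 × 0.931 = 10389
75–89: 8286 × 0.948 = 7855
End of period: [3951, 5863, 5996, 3307, 10389, 7855]
Scenario B total after 2 periods: 37361
Difference B − A = 37361 − 36873 = 488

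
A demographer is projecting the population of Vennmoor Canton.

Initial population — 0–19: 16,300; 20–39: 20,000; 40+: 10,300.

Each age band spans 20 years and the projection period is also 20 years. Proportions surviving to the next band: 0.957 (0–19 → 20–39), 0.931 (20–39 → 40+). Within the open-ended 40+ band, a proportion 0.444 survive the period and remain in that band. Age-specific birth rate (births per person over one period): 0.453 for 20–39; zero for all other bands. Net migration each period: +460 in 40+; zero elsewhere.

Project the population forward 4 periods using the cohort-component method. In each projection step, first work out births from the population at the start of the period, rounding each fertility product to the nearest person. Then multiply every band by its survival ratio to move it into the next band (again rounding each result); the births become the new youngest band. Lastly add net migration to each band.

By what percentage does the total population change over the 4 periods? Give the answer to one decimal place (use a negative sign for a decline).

Let group 1 be 0–19 through group 3 = 40+.
After projecting period 1:
Births: 20000 × 0.453 = 9060
Group 2: 16300 × 0.957 = 15599
Group 3: 20000 × 0.931 + 10300 × 0.444 = 18620 + 4573 = 23193
Net migration: Group 3 + 460 → 23653
→ [9060, 15599, 23653]
After projecting period 2:
Births: 15599 × 0.453 = 7066
Group 2: 9060 × 0.957 = 8670
Group 3: 15599 × 0.931 + 23653 × 0.444 = 14523 + 10502 = 25025
Net migration: Group 3 + 460 → 25485
→ [7066, 8670, 25485]
After projecting period 3:
Births: 8670 × 0.453 = 3928
Group 2: 7066 × 0.957 = 6762
Group 3: 8670 × 0.931 + 25485 × 0.444 = 8072 + 11315 = 19387
Net migration: Group 3 + 460 → 19847
→ [3928, 6762, 19847]
After projecting period 4:
Births: 6762 × 0.453 = 3063
Group 2: 3928 × 0.957 = 3759
Group 3: 6762 × 0.931 + 19847 × 0.444 = 6295 + 8812 = 15107
Net migration: Group 3 + 460 → 15567
→ [3063, 3759, 15567]
Total: 46600 → 22389; change = -24211; percentage change = -52.0%

-52.0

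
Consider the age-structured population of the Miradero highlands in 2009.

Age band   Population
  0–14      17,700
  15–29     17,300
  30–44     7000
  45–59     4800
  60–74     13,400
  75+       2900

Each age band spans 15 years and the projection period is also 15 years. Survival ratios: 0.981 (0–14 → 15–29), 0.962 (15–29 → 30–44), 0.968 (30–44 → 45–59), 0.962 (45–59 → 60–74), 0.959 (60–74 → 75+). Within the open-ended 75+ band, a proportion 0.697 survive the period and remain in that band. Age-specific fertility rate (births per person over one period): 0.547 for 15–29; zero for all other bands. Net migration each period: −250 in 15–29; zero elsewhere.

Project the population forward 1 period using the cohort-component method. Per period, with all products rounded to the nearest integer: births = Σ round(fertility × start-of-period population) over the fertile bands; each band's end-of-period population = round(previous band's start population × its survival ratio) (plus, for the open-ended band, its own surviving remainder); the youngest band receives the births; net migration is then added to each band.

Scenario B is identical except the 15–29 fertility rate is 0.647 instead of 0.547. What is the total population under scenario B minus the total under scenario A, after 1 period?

1730

Call the groups 1 to 6, youngest first.
— Period 1 —
Births: 17300 * 0.547 = 9463
Group 2: 17700 * 0.981 = 17364
Group 3: 17300 * 0.962 = 16643
Group 4: 7000 * 0.968 = 6776
Group 5: 4800 * 0.962 = 4618
Group 6: 13400 * 0.959 + 2900 * 0.697 = 12851 + 2021 = 14872
Net migration: Group 2 − 250 → 17114
End of period: [9463, 17114, 16643, 6776, 4618, 14872]
Scenario A total after 1 period: 69486
Scenario B projection —
— Period 1 —
Births: 17300 * 0.647 = 11193
Group 2: 17700 * 0.981 = 17364
Group 3: 17300 * 0.962 = 16643
Group 4: 7000 * 0.968 = 6776
Group 5: 4800 * 0.962 = 4618
Group 6: 13400 * 0.959 + 2900 * 0.697 = 12851 + 2021 = 14872
Net migration: Group 2 − 250 → 17114
End of period: [11193, 17114, 16643, 6776, 4618, 14872]
Scenario B total after 1 period: 71216
Difference B − A = 71216 − 69486 = 1730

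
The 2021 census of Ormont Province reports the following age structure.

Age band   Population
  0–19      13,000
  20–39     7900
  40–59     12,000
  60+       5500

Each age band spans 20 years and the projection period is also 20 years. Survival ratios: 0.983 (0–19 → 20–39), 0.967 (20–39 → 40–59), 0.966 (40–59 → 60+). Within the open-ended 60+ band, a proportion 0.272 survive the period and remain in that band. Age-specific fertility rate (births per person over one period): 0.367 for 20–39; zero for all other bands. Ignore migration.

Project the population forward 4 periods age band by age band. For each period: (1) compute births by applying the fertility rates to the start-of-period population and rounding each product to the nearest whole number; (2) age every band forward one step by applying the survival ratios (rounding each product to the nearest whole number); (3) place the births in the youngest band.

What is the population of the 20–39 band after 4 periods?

Period 1:
Births: 7900 × 0.367 = 2899
20–39: 13000 × 0.983 = 12779
40–59: 7900 × 0.967 = 7639
60+: 12000 × 0.966 + 5500 × 0.272 = 11592 + 1496 = 13088
End of period: [2899, 12779, 7639, 13088]
Period 2:
Births: 12779 × 0.367 = 4690
20–39: 2899 × 0.983 = 2850
40–59: 12779 × 0.967 = 12357
60+: 7639 × 0.966 + 13088 × 0.272 = 7379 + 3560 = 10939
End of period: [4690, 2850, 12357, 10939]
Period 3:
Births: 2850 × 0.367 = 1046
20–39: 4690 × 0.983 = 4610
40–59: 2850 × 0.967 = 2756
60+: 12357 × 0.966 + 10939 × 0.272 = 11937 + 2975 = 14912
End of period: [1046, 4610, 2756, 14912]
Period 4:
Births: 4610 × 0.367 = 1692
20–39: 1046 × 0.983 = 1028
40–59: 4610 × 0.967 = 4458
60+: 2756 × 0.966 + 14912 × 0.272 = 2662 + 4056 = 6718
End of period: [1692, 1028, 4458, 6718]

1028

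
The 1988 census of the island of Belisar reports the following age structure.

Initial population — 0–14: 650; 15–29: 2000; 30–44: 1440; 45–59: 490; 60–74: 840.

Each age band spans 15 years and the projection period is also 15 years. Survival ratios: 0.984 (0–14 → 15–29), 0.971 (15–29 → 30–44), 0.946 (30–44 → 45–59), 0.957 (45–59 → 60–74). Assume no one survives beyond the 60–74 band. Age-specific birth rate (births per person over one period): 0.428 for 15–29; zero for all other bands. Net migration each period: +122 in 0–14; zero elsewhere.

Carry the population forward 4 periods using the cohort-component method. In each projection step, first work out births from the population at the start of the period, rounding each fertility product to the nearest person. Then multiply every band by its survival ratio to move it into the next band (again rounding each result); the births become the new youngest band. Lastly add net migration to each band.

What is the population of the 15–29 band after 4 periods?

525

Period 1:
Births: 2000 × 0.428 = 856
15–29: 650 × 0.984 = 640
30–44: 2000 × 0.971 = 1942
45–59: 1440 × 0.946 = 1362
60–74: 490 × 0.957 = 469
Net migration: 0–14 + 122 → 978
Giving 978 / 640 / 1942 / 1362 / 469.
Period 2:
Births: 640 × 0.428 = 274
15–29: 978 × 0.984 = 962
30–44: 640 × 0.971 = 621
45–59: 1942 × 0.946 = 1837
60–74: 1362 × 0.957 = 1303
Net migration: 0–14 + 122 → 396
Giving 396 / 962 / 621 / 1837 / 1303.
Period 3:
Births: 962 × 0.428 = 412
15–29: 396 × 0.984 = 390
30–44: 962 × 0.971 = 934
45–59: 621 × 0.946 = 587
60–74: 1837 × 0.957 = 1758
Net migration: 0–14 + 122 → 534
Giving 534 / 390 / 934 / 587 / 1758.
Period 4:
Births: 390 × 0.428 = 167
15–29: 534 × 0.984 = 525
30–44: 390 × 0.971 = 379
45–59: 934 × 0.946 = 884
60–74: 587 × 0.957 = 562
Net migration: 0–14 + 122 → 289
Giving 289 / 525 / 379 / 884 / 562.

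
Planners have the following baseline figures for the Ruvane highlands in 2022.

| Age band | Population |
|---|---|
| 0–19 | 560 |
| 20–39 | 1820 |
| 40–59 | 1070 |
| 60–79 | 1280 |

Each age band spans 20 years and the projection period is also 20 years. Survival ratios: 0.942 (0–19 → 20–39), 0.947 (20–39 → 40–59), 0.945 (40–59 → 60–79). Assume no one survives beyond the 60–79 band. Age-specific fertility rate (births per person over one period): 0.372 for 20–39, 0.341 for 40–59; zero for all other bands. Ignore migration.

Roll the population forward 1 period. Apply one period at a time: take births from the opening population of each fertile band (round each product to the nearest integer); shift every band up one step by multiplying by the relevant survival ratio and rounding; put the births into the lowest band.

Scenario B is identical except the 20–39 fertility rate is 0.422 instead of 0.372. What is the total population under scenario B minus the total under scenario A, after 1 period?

91

Period 1:
Births: 1820 * 0.372 = 677  |  1070 * 0.341 = 365 ⇒ total 1042
20–39: 560 * 0.942 = 528
40–59: 1820 * 0.947 = 1724
60–79: 1070 * 0.945 = 1011
Population now: 0–19=1042, 20–39=528, 40–59=1724, 60–79=1011
Scenario A total after 1 period: 4305
Scenario B projection —
Period 1:
Births: 1820 * 0.422 = 768  |  1070 * 0.341 = 365 ⇒ total 1133
20–39: 560 * 0.942 = 528
40–59: 1820 * 0.947 = 1724
60–79: 1070 * 0.945 = 1011
Population now: 0–19=1133, 20–39=528, 40–59=1724, 60–79=1011
Scenario B total after 1 period: 4396
Difference B − A = 4396 − 4305 = 91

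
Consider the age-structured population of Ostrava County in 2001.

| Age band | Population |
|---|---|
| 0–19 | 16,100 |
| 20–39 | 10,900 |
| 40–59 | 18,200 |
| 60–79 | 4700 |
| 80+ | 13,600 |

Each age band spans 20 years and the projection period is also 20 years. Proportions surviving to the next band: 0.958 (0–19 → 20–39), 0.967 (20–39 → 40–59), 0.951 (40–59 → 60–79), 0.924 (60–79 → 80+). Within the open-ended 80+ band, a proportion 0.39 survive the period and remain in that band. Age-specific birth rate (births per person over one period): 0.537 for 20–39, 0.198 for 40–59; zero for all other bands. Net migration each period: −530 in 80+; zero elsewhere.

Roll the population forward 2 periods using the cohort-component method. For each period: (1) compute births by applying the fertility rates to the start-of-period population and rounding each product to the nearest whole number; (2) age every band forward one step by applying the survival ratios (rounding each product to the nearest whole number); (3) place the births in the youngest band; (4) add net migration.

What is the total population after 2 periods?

63388

Period 1:
Births: 10900 × 0.537 = 5853, 18200 × 0.198 = 3604 → total 9457
20–39: 16100 × 0.958 = 15424
40–59: 10900 × 0.967 = 10540
60–79: 18200 × 0.951 = 17308
80+: 4700 × 0.924 + 13600 × 0.39 = 4343 + 5304 = 9647
Net migration: 80+ − 530 → 9117
End of period: [9457, 15424, 10540, 17308, 9117]
Period 2:
Births: 15424 × 0.537 = 8283, 10540 × 0.198 = 2087 → total 10370
20–39: 9457 × 0.958 = 9060
40–59: 15424 × 0.967 = 14915
60–79: 10540 × 0.951 = 10024
80+: 17308 × 0.924 + 9117 × 0.39 = 15993 + 3556 = 19549
Net migration: 80+ − 530 → 19019
End of period: [10370, 9060, 14915, 10024, 19019]
Total after period 2: 10370 + 9060 + 14915 + 10024 + 19019 = 63388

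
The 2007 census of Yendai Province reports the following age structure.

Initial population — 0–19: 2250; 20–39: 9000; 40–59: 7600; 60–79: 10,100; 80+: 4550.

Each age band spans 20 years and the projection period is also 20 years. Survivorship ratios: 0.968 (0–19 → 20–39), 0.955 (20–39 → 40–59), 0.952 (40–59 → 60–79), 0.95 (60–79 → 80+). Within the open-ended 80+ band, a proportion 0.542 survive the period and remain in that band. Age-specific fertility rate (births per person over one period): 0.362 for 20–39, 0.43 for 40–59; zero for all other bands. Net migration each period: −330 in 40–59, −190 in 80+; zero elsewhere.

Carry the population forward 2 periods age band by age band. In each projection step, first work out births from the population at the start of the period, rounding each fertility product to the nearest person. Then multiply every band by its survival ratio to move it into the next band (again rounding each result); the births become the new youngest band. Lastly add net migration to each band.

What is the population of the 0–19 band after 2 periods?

4342

Let band 1 be 0–19 through band 5 = 80+.
Period 1.
Births: 9000 × 0.362 = 3258  |  7600 × 0.43 = 3268 → 6526
Band 2: 2250 × 0.968 = 2178
Band 3: 9000 × 0.955 = 8595
Band 4: 7600 × 0.952 = 7235
Band 5: 10100 × 0.95 + 4550 × 0.542 = 9595 + 2466 = 12061
Net migration: Band 3 − 330 → 8265; Band 5 − 190 → 11871
Population now: 0–19=6526, 20–39=2178, 40–59=8265, 60–79=7235, 80+=11871
Period 2.
Births: 2178 × 0.362 = 788  |  8265 × 0.43 = 3554 → 4342
Band 2: 6526 × 0.968 = 6317
Band 3: 2178 × 0.955 = 2080
Band 4: 8265 × 0.952 = 7868
Band 5: 7235 × 0.95 + 11871 × 0.542 = 6873 + 6434 = 13307
Net migration: Band 3 − 330 → 1750; Band 5 − 190 → 13117
Population now: 0–19=4342, 20–39=6317, 40–59=1750, 60–79=7868, 80+=13117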